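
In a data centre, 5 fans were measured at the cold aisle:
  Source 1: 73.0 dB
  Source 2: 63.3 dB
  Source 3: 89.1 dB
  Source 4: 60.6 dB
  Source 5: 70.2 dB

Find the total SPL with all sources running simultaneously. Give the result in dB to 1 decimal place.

89.3 dB

Sum in the linear (power) domain: Σ 10^(Lᵢ/10) = 10^(73.0/10) + 10^(63.3/10) + 10^(89.1/10) + 10^(60.6/10) + 10^(70.2/10) = 8.465e+08.
Back to dB: 10·log₁₀ Σ = 89.3 dB.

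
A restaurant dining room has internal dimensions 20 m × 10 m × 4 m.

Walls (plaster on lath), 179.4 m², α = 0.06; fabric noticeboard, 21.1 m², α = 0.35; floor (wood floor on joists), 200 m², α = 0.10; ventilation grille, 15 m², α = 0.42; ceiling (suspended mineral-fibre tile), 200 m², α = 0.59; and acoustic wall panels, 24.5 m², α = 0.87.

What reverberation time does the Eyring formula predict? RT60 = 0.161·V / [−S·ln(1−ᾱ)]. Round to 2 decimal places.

0.59 sec

Total surface area S = 179.4 + 21.1 + 200 + 15 + 200 + 24.5 = 640.0 m².
Absorption A = 179.4·0.06 + 21.1·0.35 + 200·0.10 + 15·0.42 + 200·0.59 + 24.5·0.87 = 183.764 sabins.
Mean coefficient ᾱ = A/S = 0.2871.
Eyring denominator: −S ln(1−ᾱ) = 216.585.
V = 20 × 10 × 4 = 800 m³.
T = 0.161·V/[−S·ln(1−ᾱ)] = 0.161·800/216.585 = 0.59 s.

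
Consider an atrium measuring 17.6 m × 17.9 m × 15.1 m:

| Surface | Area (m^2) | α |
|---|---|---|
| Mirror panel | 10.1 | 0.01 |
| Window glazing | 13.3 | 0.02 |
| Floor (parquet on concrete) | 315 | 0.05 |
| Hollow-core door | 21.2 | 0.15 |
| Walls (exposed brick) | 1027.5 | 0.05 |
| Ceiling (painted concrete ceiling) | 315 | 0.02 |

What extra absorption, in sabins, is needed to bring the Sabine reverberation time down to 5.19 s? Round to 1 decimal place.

70.6 sabins

Equivalent absorption area: A₁ = 10.1·0.01 + 13.3·0.02 + 315·0.05 + 21.2·0.15 + 1027.5·0.05 + 315·0.02 = 76.972 m^2.
V = 4757.104 m³. Required absorption A₂ = 0.161 × 4757.104 / 5.19 = 147.571 sabins.
ΔA = A₂ − A₁ = 147.571 − 76.972 = 70.6 sabins.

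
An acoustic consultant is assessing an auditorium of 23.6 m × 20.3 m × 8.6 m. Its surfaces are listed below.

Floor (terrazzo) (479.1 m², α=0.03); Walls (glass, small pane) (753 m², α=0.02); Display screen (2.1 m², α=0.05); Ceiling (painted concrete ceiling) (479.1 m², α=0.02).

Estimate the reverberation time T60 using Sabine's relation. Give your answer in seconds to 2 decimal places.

Total absorption A = 479.1·0.03 + 753·0.02 + 2.1·0.05 + 479.1·0.02
  = 14.373 + 15.060 + 0.105 + 9.582 = 39.120 m² sabins.
V = 23.6·20.3·8.6 = 4120.088 m³.
T = 0.161 V/A = 0.161·4120.088/39.120 = 16.96 s.

16.96 s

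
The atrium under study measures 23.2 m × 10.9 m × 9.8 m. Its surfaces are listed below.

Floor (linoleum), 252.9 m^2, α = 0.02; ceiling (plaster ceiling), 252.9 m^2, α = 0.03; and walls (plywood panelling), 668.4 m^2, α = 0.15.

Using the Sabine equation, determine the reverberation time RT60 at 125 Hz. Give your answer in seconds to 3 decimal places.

3.534 seconds

Summing Sᵢαᵢ: 5.058 + 7.587 + 100.260 → A = 112.905 sabins.
Volume V = 23.2 × 10.9 × 9.8 = 2478.224 m³.
Sabine: RT60 = 0.161 × 2478.224 / 112.905 = 3.534 s.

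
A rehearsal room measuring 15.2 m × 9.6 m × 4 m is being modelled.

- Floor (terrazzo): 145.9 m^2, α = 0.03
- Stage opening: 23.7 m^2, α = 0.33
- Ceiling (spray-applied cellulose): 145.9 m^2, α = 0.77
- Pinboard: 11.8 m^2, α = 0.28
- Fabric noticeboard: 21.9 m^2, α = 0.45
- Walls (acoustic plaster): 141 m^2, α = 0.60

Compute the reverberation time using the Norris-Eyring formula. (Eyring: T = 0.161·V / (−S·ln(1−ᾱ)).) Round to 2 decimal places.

S = Σ Sᵢ = 490.2 m^2.
Absorption A = 145.9·0.03 + 23.7·0.33 + 145.9·0.77 + 11.8·0.28 + 21.9·0.45 + 141·0.60 = 222.300 sabins.
ᾱ = 222.300 / 490.2 = 0.4535.
−S·ln(1−ᾱ) = −490.2 × ln(1 − 0.4535) = 296.189.
V = 15.2 × 9.6 × 4 = 583.68 m³.
T = 0.161·V/[−S·ln(1−ᾱ)] = 0.161·583.68/296.189 = 0.32 s.

0.32 s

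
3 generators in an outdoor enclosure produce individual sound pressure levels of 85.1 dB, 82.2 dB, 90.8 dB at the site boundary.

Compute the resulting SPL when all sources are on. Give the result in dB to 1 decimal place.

Σ 10^(Lᵢ/10) = 1.692e+09.
Combined level = 10 log₁₀(1.692e+09) = 92.3 dB.

92.3 dB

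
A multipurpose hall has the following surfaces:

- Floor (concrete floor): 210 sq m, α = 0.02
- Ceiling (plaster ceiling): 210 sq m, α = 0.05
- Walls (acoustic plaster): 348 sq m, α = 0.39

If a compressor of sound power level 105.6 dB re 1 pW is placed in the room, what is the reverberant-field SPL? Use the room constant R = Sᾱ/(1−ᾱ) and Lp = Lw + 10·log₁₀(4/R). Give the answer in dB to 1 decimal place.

Σ(Sᵢαᵢ) = 210×0.02 + 210×0.05 + 348×0.39 = 150.420; total area S = 768.0 sq m.
ᾱ = 150.420/768.0 = 0.1959; R = Sᾱ/(1−ᾱ) = 150.420/(1−0.1959) = 187.066 sq m.
Lp = 105.6 + 10·log₁₀(4/187.066) = 105.6 + (-16.70) = 88.9 dB.

88.9 dB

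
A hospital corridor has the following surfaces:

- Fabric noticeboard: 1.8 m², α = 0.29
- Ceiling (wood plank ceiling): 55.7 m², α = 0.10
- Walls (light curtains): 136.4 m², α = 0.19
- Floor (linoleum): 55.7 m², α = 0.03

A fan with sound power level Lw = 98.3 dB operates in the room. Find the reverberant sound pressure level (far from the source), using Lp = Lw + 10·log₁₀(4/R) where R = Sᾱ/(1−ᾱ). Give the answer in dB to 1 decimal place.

88.4 dB

A = 33.679 sabins; S = 249.6 m².
ᾱ = 33.679/249.6 = 0.1349; R = Sᾱ/(1−ᾱ) = 33.679/(1−0.1349) = 38.931 m².
Lp = Lw + 10 log₁₀(4/R) = 98.3 -9.88 = 88.4 dB.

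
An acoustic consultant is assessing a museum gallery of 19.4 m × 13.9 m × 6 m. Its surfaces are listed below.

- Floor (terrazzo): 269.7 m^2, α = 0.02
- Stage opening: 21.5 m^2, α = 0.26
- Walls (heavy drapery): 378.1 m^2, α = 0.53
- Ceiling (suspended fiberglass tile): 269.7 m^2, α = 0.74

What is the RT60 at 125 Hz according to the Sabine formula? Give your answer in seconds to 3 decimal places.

A = Σ Sᵢαᵢ = 269.7*0.02 + 21.5*0.26 + 378.1*0.53 + 269.7*0.74 = 410.955 sabins.
Volume V = 19.4 × 13.9 × 6 = 1617.96 m³.
T = 0.161 V/A = 0.161·1617.96/410.955 = 0.634 s.

0.634 s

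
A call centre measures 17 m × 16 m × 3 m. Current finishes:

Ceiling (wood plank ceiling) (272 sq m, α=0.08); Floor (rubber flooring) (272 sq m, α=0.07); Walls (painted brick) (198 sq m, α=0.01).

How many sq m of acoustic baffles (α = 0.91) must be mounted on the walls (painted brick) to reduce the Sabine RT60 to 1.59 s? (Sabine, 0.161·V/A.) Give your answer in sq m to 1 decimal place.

Summing Sᵢαᵢ: 21.760 + 19.040 + 1.980 → A₁ = 42.780 sabins.
V = 816 m³. Target absorption A₂ = 0.161 × 816 / 1.59 = 82.626 sabins.
Absorption to add: 82.626 − 42.780 = 39.846 sabins.
Net gain per sq m: Δα = 0.91 − 0.01 = 0.90.
Panel area = 39.846 / 0.90 = 44.3 sq m.

44.3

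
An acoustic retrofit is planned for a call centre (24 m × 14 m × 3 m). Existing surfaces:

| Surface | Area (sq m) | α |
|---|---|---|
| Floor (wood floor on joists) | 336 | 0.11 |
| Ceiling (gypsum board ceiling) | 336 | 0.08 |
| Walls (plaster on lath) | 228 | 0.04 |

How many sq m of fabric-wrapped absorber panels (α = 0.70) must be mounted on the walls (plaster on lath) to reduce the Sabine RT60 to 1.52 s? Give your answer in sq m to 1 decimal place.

51.2

A₁ = Σ Sᵢαᵢ = 336·0.11 + 336·0.08 + 228·0.04 = 72.960 sabins.
Required A₂ = 0.161·1008/1.52 = 106.768 sabins.
ΔA needed = 106.768 − 72.960 = 33.808 sabins.
Each sq m of panel replacing the walls (plaster on lath) adds (0.70 − 0.04) = 0.66 sabins.
Area = ΔA/Δα = 33.808/0.66 = 51.2 sq m.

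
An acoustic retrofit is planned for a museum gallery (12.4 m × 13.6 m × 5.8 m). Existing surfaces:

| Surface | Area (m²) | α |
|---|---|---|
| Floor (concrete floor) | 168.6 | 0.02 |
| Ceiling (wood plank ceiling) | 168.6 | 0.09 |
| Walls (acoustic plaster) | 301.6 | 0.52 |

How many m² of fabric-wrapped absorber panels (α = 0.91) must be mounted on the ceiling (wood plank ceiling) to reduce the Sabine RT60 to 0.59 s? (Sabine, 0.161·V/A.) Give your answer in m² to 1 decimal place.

111.6

Total absorption A₁ = 168.6*0.02 + 168.6*0.09 + 301.6*0.52
  = 3.372 + 15.174 + 156.832 = 175.378 m² sabins.
Required A₂ = 0.161·978.112/0.59 = 266.909 sabins.
ΔA needed = 266.909 − 175.378 = 91.531 sabins.
Net gain per m²: Δα = 0.91 − 0.09 = 0.82.
Panel area = 91.531 / 0.82 = 111.6 m².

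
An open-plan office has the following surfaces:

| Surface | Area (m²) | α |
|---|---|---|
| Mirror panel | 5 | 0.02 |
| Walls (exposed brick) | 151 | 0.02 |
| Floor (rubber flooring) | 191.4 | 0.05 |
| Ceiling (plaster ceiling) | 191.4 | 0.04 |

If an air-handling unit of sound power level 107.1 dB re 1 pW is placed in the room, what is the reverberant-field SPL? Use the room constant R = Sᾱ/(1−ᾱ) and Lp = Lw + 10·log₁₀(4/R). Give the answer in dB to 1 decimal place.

99.9 dB

A = 20.346 sabins; S = 538.8 m².
ᾱ = 20.346/538.8 = 0.0378; R = Sᾱ/(1−ᾱ) = 20.346/(1−0.0378) = 21.145 m².
Lp = Lw + 10 log₁₀(4/R) = 107.1 -7.23 = 99.9 dB.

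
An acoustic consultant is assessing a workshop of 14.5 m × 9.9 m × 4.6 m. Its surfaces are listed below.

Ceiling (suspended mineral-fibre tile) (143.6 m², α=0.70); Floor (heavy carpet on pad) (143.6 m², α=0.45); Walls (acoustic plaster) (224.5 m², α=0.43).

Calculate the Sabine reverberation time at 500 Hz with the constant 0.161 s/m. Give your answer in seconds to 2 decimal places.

Total absorption A = 143.6·0.70 + 143.6·0.45 + 224.5·0.43
  = 100.520 + 64.620 + 96.535 = 261.675 m² sabins.
Room volume: 660.33 m³.
RT60 = 0.161 · V / A = 0.161 × 660.33 / 261.675 = 0.41 s.

0.41 seconds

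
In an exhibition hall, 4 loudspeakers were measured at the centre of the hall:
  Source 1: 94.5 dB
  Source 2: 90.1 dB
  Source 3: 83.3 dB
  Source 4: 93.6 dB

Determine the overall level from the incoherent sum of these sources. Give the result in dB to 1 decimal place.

98.0 dB

Σ 10^(Lᵢ/10) = 6.346e+09.
L_total = 10·log₁₀(6.346e+09) = 98.0 dB.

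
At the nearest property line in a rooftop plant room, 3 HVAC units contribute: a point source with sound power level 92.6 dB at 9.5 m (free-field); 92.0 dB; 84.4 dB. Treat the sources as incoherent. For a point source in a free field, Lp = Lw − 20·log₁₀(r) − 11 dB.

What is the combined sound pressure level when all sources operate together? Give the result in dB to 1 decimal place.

Source at 9.5 m: Lp = 92.6 − 20·log₁₀(9.5) − 11 = 62.0 dB.
Converting to relative power and adding: 10^(62.0/10) + 10^(92.0/10) + 10^(84.4/10) = 1.862e+09.
Back to dB: 10·log₁₀ Σ = 92.7 dB.

92.7 dB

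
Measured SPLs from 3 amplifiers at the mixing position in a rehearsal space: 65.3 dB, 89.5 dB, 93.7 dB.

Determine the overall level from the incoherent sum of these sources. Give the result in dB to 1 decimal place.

95.1 dB

Sum in the linear (power) domain: Σ 10^(Lᵢ/10) = 10^(65.3/10) + 10^(89.5/10) + 10^(93.7/10) = 3.239e+09.
Back to dB: 10·log₁₀ Σ = 95.1 dB.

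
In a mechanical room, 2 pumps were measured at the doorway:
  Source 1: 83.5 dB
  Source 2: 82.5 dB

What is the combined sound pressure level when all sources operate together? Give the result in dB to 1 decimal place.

Converting to relative power and adding: 10^(83.5/10) + 10^(82.5/10) = 4.017e+08.
Back to dB: 10·log₁₀ Σ = 86.0 dB.

86.0 dB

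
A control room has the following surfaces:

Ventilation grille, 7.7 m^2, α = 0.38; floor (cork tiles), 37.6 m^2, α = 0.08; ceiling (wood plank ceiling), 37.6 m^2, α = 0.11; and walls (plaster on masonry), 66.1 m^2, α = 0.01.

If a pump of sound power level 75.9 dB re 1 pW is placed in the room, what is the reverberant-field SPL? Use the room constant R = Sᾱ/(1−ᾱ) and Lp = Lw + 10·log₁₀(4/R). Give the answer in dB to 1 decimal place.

A = 10.731 sabins; S = 149.0 m^2.
ᾱ = 10.731/149.0 = 0.0720; R = Sᾱ/(1−ᾱ) = 10.731/(1−0.0720) = 11.564 m^2.
Lp = 75.9 + 10·log₁₀(4/11.564) = 75.9 + (-4.61) = 71.3 dB.

71.3 dB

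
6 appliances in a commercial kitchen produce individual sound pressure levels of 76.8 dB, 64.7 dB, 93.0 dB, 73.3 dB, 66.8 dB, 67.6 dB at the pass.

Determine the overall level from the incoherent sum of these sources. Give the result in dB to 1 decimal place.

93.2 dB

Σ 10^(Lᵢ/10) = 2.078e+09.
Combined level = 10 log₁₀(2.078e+09) = 93.2 dB.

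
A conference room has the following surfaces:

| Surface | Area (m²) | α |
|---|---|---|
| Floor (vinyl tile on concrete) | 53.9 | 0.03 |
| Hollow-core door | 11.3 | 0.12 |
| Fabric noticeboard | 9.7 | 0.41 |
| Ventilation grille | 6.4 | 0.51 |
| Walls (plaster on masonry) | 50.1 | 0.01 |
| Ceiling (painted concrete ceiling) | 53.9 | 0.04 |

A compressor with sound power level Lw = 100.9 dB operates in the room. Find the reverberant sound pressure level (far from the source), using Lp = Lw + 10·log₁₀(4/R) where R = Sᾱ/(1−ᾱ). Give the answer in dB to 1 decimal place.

95.5 dB

A = 12.871 sabins; S = 185.3 m².
ᾱ = 12.871/185.3 = 0.0695; R = Sᾱ/(1−ᾱ) = 12.871/(1−0.0695) = 13.832 m².
Lp = Lw + 10 log₁₀(4/R) = 100.9 -5.39 = 95.5 dB.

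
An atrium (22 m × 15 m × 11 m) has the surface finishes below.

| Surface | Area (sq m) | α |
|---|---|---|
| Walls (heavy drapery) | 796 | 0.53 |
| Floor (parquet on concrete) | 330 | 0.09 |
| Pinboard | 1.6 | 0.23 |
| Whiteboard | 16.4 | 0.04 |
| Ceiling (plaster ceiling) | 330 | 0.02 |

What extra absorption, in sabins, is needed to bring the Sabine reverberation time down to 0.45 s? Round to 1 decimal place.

A₁ = Σ Sᵢαᵢ = 796×0.53 + 330×0.09 + 1.6×0.23 + 16.4×0.04 + 330×0.02 = 459.204 sabins.
V = 3630 m³. Required absorption A₂ = 0.161 × 3630 / 0.45 = 1298.733 sabins.
ΔA = A₂ − A₁ = 1298.733 − 459.204 = 839.5 sabins.

839.5 sabins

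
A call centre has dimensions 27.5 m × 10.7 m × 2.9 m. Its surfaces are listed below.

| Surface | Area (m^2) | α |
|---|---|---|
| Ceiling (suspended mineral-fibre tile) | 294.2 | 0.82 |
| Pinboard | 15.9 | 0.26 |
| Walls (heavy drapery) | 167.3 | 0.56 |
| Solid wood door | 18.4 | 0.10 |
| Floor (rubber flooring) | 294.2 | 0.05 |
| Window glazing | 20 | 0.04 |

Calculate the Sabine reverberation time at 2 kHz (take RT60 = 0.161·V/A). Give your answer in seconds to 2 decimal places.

Equivalent absorption area: A = 294.2×0.82 + 15.9×0.26 + 167.3×0.56 + 18.4×0.10 + 294.2×0.05 + 20×0.04 = 356.416 m^2.
Room volume: 853.325 m³.
Sabine: RT60 = 0.161 × 853.325 / 356.416 = 0.39 s.

0.39 s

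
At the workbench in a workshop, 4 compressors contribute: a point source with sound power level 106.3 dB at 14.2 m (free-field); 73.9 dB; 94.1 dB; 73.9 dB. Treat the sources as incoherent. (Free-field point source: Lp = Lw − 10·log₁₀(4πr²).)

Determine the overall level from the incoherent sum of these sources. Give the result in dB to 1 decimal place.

Source at 14.2 m: Lp = 106.3 − 10·log₁₀(4π·14.2²) = 106.3 − 10·log₁₀(2533.883) = 72.3 dB.
Σ 10^(Lᵢ/10) = 2.636e+09.
Combined level = 10 log₁₀(2.636e+09) = 94.2 dB.

94.2 dB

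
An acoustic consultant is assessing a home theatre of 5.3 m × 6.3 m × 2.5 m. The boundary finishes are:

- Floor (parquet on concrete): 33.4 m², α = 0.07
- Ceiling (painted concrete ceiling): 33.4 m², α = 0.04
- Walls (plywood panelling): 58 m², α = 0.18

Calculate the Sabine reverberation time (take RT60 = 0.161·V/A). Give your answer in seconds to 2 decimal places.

0.95 seconds

A = Σ Sᵢαᵢ = 33.4*0.07 + 33.4*0.04 + 58*0.18 = 14.114 sabins.
Room volume: 83.475 m³.
Sabine: RT60 = 0.161 × 83.475 / 14.114 = 0.95 s.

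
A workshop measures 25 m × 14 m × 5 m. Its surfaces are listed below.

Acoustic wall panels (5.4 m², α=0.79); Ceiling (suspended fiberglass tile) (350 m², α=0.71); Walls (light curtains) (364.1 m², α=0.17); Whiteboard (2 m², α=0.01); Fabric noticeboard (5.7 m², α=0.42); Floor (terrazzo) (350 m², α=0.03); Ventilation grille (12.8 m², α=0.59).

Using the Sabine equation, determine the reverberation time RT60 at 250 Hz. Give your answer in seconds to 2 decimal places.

0.84 s

Equivalent absorption area: A = 5.4·0.79 + 350·0.71 + 364.1·0.17 + 2·0.01 + 5.7·0.42 + 350·0.03 + 12.8·0.59 = 335.129 m².
V = 25·14·5 = 1750 m³.
T = 0.161 V/A = 0.161·1750/335.129 = 0.84 s.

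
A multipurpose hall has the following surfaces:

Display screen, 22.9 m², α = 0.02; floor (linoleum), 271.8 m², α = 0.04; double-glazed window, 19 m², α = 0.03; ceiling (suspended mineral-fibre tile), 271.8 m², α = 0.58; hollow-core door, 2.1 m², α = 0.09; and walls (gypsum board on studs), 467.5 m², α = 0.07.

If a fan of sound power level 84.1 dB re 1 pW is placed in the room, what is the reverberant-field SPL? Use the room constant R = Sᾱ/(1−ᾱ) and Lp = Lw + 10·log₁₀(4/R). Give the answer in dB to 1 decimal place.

66.1 dB

A = 202.458 sabins; S = 1055.1 m².
ᾱ = 0.1919, so room constant R = A/(1−ᾱ) = 250.536 m².
Lp = Lw + 10 log₁₀(4/R) = 84.1 -17.97 = 66.1 dB.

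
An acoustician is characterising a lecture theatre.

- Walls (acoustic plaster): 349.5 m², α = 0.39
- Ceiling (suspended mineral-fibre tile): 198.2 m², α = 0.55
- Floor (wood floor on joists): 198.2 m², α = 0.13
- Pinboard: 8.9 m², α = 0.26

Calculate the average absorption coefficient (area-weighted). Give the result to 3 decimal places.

S = Σ Sᵢ = 349.5 + 198.2 + 198.2 + 8.9 = 754.8 m².
Σ(Sᵢαᵢ) = 349.5*0.39 + 198.2*0.55 + 198.2*0.13 + 8.9*0.26 = 273.395.
ᾱ = 273.395 / 754.8 = 0.362.

0.362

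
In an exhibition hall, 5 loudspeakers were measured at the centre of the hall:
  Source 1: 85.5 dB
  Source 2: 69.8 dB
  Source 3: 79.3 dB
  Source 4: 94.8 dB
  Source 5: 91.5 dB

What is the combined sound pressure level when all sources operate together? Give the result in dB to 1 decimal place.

96.9 dB

Converting to relative power and adding: 10^(85.5/10) + 10^(69.8/10) + 10^(79.3/10) + 10^(94.8/10) + 10^(91.5/10) = 4.882e+09.
L_total = 10·log₁₀(4.882e+09) = 96.9 dB.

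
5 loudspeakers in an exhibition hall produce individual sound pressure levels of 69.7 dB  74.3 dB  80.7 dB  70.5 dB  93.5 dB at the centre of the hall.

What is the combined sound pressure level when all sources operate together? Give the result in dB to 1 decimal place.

93.8 dB

Sum in the linear (power) domain: Σ 10^(Lᵢ/10) = 10^(69.7/10) + 10^(74.3/10) + 10^(80.7/10) + 10^(70.5/10) + 10^(93.5/10) = 2.404e+09.
Back to dB: 10·log₁₀ Σ = 93.8 dB.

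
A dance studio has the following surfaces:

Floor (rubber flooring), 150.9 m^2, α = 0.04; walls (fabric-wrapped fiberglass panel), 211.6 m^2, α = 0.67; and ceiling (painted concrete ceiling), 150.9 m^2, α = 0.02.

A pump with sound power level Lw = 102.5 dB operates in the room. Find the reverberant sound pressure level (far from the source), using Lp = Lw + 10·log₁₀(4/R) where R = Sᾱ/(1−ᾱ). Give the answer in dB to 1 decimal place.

85.2 dB

A = 150.826 sabins; S = 513.4 m^2.
ᾱ = 0.2938, so room constant R = A/(1−ᾱ) = 213.574 m^2.
Lp = Lw + 10 log₁₀(4/R) = 102.5 -17.27 = 85.2 dB.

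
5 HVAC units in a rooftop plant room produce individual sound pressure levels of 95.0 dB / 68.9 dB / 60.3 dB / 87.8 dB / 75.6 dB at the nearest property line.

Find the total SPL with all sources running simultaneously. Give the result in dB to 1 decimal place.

95.8 dB

Sum in the linear (power) domain: Σ 10^(Lᵢ/10) = 10^(95.0/10) + 10^(68.9/10) + 10^(60.3/10) + 10^(87.8/10) + 10^(75.6/10) = 3.81e+09.
L_total = 10·log₁₀(3.81e+09) = 95.8 dB.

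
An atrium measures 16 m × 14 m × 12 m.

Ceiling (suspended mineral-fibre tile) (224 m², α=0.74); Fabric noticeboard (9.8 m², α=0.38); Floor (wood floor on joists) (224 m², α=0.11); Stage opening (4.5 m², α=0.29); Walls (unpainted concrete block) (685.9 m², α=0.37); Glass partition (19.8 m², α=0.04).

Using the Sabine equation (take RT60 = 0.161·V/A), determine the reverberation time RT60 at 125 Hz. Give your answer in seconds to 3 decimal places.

A = Σ Sᵢαᵢ = 224·0.74 + 9.8·0.38 + 224·0.11 + 4.5·0.29 + 685.9·0.37 + 19.8·0.04 = 450.004 sabins.
Room volume: 2688 m³.
Sabine: RT60 = 0.161 × 2688 / 450.004 = 0.962 s.

0.962 s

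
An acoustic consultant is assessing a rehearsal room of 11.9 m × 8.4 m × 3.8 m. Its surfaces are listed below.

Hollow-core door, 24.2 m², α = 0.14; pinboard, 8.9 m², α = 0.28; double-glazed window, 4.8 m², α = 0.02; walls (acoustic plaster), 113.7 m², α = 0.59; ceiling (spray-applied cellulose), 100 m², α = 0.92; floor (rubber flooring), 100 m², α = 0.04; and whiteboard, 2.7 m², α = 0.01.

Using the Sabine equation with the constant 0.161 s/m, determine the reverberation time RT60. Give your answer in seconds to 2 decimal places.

Total absorption A = 24.2×0.14 + 8.9×0.28 + 4.8×0.02 + 113.7×0.59 + 100×0.92 + 100×0.04 + 2.7×0.01
  = 3.388 + 2.492 + 0.096 + 67.083 + 92.000 + 4.000 + 0.027 = 169.086 m² sabins.
V = 11.9·8.4·3.8 = 379.848 m³.
Sabine: RT60 = 0.161 × 379.848 / 169.086 = 0.36 s.

0.36 s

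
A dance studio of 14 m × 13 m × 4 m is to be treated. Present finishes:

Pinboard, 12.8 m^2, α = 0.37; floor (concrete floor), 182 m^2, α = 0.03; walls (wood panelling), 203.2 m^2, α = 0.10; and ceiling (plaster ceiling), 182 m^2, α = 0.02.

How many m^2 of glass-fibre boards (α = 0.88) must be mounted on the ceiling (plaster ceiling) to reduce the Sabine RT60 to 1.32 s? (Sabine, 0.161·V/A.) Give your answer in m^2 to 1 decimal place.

63.5

Total absorption A₁ = 12.8×0.37 + 182×0.03 + 203.2×0.10 + 182×0.02
  = 4.736 + 5.460 + 20.320 + 3.640 = 34.156 m^2 sabins.
V = 728 m³. Target absorption A₂ = 0.161 × 728 / 1.32 = 88.794 sabins.
ΔA needed = 88.794 − 34.156 = 54.638 sabins.
Net gain per m^2: Δα = 0.88 − 0.02 = 0.86.
Panel area = 54.638 / 0.86 = 63.5 m^2.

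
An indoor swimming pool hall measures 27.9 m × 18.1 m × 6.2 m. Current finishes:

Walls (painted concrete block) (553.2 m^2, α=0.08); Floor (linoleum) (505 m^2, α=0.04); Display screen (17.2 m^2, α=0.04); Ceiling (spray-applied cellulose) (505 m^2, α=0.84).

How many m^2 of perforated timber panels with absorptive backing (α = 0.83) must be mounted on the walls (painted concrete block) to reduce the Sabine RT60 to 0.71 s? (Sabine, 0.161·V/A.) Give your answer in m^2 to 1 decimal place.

294.2

Total absorption A₁ = 553.2×0.08 + 505×0.04 + 17.2×0.04 + 505×0.84
  = 44.256 + 20.200 + 0.688 + 424.200 = 489.344 m^2 sabins.
Required A₂ = 0.161·3130.938/0.71 = 709.973 sabins.
Absorption to add: 709.973 − 489.344 = 220.629 sabins.
Net gain per m^2: Δα = 0.83 − 0.08 = 0.75.
Area = ΔA/Δα = 220.629/0.75 = 294.2 m^2.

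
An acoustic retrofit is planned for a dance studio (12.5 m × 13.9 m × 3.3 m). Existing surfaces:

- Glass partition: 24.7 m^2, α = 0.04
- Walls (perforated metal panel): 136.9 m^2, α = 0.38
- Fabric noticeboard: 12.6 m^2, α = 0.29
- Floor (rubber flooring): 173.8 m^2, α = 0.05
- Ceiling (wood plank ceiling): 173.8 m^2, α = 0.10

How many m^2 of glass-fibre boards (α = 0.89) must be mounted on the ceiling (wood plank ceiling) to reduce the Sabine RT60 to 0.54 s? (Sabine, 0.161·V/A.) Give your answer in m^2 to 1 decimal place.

Equivalent absorption area: A₁ = 24.7*0.04 + 136.9*0.38 + 12.6*0.29 + 173.8*0.05 + 173.8*0.10 = 82.734 m^2.
Required A₂ = 0.161·573.375/0.54 = 170.951 sabins.
Absorption to add: 170.951 − 82.734 = 88.217 sabins.
Net gain per m^2: Δα = 0.89 − 0.10 = 0.79.
Area = ΔA/Δα = 88.217/0.79 = 111.7 m^2.

111.7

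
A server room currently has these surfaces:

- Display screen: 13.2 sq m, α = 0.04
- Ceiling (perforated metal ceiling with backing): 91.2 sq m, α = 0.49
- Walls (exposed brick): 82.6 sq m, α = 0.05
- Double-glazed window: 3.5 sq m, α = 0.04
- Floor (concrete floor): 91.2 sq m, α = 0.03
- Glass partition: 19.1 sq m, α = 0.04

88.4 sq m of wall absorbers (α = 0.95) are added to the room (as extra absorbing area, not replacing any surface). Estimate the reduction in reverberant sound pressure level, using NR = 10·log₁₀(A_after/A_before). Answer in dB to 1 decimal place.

Equivalent absorption area: A_before = 13.2·0.04 + 91.2·0.49 + 82.6·0.05 + 3.5·0.04 + 91.2·0.03 + 19.1·0.04 = 52.986 sq m.
Added absorption = 88.4 × 0.95 = 83.980 sabins.
New total A_after = 136.966 sabins.
NR = 10·log₁₀(136.966/52.986) = 4.1 dB.

4.1 dB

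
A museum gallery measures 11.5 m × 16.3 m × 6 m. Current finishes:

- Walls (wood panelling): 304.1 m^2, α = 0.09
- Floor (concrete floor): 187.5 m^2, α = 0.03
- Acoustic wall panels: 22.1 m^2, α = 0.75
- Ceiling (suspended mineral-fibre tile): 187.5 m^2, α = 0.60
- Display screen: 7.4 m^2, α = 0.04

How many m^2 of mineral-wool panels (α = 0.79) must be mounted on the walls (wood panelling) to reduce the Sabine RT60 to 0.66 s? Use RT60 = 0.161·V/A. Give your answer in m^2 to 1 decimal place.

160.0

Summing Sᵢαᵢ: 27.369 + 5.625 + 16.575 + 112.500 + 0.296 → A₁ = 162.365 sabins.
V = 1124.7 m³. Target absorption A₂ = 0.161 × 1124.7 / 0.66 = 274.359 sabins.
ΔA needed = 274.359 − 162.365 = 111.994 sabins.
Each m^2 of panel replacing the walls (wood panelling) adds (0.79 − 0.09) = 0.70 sabins.
Area = ΔA/Δα = 111.994/0.70 = 160.0 m^2.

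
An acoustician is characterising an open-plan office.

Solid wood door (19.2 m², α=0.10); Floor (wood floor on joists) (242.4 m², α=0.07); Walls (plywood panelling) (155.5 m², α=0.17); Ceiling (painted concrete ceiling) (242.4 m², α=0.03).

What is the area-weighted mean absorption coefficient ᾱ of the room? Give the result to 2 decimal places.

Total surface area S = 659.5 m².
A = 19.2×0.10 + 242.4×0.07 + 155.5×0.17 + 242.4×0.03 = 52.595 sabins.
ᾱ = A/S = 0.08.

0.08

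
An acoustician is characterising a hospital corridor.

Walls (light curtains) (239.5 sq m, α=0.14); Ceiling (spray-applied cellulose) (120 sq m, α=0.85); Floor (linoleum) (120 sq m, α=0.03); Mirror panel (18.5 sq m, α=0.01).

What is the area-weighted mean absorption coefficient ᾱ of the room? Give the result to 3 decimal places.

0.280

S = Σ Sᵢ = 239.5 + 120 + 120 + 18.5 = 498.0 sq m.
Σ(Sᵢαᵢ) = 239.5·0.14 + 120·0.85 + 120·0.03 + 18.5·0.01 = 139.315.
ᾱ = 139.315 / 498.0 = 0.280.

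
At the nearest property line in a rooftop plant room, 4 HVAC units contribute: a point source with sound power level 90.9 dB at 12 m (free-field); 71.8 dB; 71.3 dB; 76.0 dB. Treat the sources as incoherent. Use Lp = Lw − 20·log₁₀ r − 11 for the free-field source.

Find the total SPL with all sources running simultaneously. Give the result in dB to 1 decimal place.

78.4 dB

Source at 12 m: Lp = 90.9 − 20·log₁₀(12) − 11 = 58.3 dB.
Sum in the linear (power) domain: Σ 10^(Lᵢ/10) = 10^(58.3/10) + 10^(71.8/10) + 10^(71.3/10) + 10^(76.0/10) = 6.911e+07.
Back to dB: 10·log₁₀ Σ = 78.4 dB.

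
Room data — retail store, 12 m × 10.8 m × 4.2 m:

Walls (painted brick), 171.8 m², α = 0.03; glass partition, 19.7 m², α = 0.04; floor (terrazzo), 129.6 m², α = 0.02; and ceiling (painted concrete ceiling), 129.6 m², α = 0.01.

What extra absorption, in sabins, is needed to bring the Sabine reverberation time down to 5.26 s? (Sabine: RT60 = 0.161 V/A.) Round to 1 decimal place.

Equivalent absorption area: A₁ = 171.8·0.03 + 19.7·0.04 + 129.6·0.02 + 129.6·0.01 = 9.830 m².
V = 544.32 m³. Required absorption A₂ = 0.161 × 544.32 / 5.26 = 16.661 sabins.
ΔA = A₂ − A₁ = 16.661 − 9.830 = 6.8 sabins.

6.8 sabins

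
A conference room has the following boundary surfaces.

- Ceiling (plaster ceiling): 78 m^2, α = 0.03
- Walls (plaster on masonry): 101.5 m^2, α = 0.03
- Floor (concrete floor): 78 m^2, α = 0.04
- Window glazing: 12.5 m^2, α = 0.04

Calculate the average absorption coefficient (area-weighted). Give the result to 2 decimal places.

0.03

Total surface area S = 270.0 m^2.
A = 78×0.03 + 101.5×0.03 + 78×0.04 + 12.5×0.04 = 9.005 sabins.
ᾱ = 9.005 / 270.0 = 0.03.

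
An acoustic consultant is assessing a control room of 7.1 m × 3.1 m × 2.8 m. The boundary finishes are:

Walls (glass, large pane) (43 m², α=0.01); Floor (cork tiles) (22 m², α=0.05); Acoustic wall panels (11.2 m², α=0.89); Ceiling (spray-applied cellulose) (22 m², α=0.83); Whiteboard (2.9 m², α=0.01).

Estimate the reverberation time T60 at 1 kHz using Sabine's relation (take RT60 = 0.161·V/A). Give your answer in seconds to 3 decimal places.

Equivalent absorption area: A = 43*0.01 + 22*0.05 + 11.2*0.89 + 22*0.83 + 2.9*0.01 = 29.787 m².
V = 7.1·3.1·2.8 = 61.628 m³.
Sabine: RT60 = 0.161 × 61.628 / 29.787 = 0.333 s.

0.333 s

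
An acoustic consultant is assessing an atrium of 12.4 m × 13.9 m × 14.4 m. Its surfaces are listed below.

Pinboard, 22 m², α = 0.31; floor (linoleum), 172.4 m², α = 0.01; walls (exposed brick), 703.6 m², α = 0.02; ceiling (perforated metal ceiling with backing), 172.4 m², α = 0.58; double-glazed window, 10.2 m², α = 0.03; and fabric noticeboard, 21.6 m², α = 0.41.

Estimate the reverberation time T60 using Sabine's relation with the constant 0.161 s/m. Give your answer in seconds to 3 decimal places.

3.033 seconds

A = Σ Sᵢαᵢ = 22*0.31 + 172.4*0.01 + 703.6*0.02 + 172.4*0.58 + 10.2*0.03 + 21.6*0.41 = 131.770 sabins.
Volume V = 12.4 × 13.9 × 14.4 = 2481.984 m³.
T = 0.161 V/A = 0.161·2481.984/131.770 = 3.033 s.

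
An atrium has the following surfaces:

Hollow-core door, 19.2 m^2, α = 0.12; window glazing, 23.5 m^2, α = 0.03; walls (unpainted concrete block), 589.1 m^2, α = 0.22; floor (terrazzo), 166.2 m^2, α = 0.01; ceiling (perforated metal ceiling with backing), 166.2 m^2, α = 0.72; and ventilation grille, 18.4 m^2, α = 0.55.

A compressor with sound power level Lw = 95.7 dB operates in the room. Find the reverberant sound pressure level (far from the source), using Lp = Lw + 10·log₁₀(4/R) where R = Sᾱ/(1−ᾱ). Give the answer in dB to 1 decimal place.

76.1 dB

Σ(Sᵢαᵢ) = 19.2·0.12 + 23.5·0.03 + 589.1·0.22 + 166.2·0.01 + 166.2·0.72 + 18.4·0.55 = 264.057; total area S = 982.6 m^2.
ᾱ = 0.2687, so room constant R = A/(1−ᾱ) = 361.079 m^2.
Lp = Lw + 10 log₁₀(4/R) = 95.7 -19.56 = 76.1 dB.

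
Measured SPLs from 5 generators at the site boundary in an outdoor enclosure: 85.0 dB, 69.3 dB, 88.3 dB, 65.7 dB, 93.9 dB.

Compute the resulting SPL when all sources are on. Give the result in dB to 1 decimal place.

95.4 dB

Σ 10^(Lᵢ/10) = 3.459e+09.
L_total = 10·log₁₀(3.459e+09) = 95.4 dB.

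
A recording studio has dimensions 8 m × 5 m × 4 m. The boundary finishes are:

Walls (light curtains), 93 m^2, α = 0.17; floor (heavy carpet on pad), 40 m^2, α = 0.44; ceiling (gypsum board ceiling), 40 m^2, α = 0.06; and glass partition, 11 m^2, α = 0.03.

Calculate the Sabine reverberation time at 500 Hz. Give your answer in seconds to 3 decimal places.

Summing Sᵢαᵢ: 15.810 + 17.600 + 2.400 + 0.330 → A = 36.140 sabins.
Room volume: 160 m³.
Sabine: RT60 = 0.161 × 160 / 36.140 = 0.713 s.

0.713 s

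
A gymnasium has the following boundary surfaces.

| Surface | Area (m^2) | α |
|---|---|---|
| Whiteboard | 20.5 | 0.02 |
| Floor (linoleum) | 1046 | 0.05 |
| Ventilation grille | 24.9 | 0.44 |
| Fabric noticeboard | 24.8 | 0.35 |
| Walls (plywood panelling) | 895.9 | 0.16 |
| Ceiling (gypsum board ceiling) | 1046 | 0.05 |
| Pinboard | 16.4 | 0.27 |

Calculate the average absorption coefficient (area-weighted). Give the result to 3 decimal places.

S = Σ Sᵢ = 20.5 + 1046 + 24.9 + 24.8 + 895.9 + 1046 + 16.4 = 3074.5 m^2.
Weighted sum Σ Sα = 272.418.
ᾱ = A/S = 0.089.

0.089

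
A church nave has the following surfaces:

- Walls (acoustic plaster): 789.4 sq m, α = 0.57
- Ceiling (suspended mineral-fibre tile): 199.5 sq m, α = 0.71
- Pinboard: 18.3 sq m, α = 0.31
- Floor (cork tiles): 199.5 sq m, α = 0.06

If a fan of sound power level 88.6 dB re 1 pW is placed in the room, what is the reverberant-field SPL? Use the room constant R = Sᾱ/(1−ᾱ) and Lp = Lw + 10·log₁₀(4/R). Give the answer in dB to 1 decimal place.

Σ(Sᵢαᵢ) = 789.4·0.57 + 199.5·0.71 + 18.3·0.31 + 199.5·0.06 = 609.246; total area S = 1206.7 sq m.
ᾱ = 609.246/1206.7 = 0.5049; R = Sᾱ/(1−ᾱ) = 609.246/(1−0.5049) = 1230.551 sq m.
Lp = 88.6 + 10·log₁₀(4/1230.551) = 88.6 + (-24.88) = 63.7 dB.

63.7 dB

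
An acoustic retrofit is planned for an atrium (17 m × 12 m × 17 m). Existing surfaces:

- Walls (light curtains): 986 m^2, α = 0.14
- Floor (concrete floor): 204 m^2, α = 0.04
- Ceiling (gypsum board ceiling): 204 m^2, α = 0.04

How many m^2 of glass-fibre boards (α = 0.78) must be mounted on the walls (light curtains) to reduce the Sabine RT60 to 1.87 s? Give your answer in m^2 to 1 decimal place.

225.3

Total absorption A₁ = 986*0.14 + 204*0.04 + 204*0.04
  = 138.040 + 8.160 + 8.160 = 154.360 m^2 sabins.
Required A₂ = 0.161·3468/1.87 = 298.582 sabins.
Absorption to add: 298.582 − 154.360 = 144.222 sabins.
Net gain per m^2: Δα = 0.78 − 0.14 = 0.64.
Panel area = 144.222 / 0.64 = 225.3 m^2.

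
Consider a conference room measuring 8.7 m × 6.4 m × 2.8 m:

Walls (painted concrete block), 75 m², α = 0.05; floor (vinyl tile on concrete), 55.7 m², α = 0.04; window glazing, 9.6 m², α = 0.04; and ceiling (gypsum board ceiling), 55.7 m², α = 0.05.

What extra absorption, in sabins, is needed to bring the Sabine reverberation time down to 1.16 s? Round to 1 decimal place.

12.5 sabins

Summing Sᵢαᵢ: 3.750 + 2.228 + 0.384 + 2.785 → A₁ = 9.147 sabins.
For T = 1.16 s, need A₂ = 0.161·V/T = 0.161·155.904/1.16 = 21.638 sabins.
ΔA = A₂ − A₁ = 21.638 − 9.147 = 12.5 sabins.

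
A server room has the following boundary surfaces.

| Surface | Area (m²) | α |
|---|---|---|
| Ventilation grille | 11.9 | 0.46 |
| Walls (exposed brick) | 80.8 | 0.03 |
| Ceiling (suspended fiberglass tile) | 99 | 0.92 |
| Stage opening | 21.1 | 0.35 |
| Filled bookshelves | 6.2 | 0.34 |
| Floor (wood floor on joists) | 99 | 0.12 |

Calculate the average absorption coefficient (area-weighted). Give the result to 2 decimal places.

S = Σ Sᵢ = 11.9 + 80.8 + 99 + 21.1 + 6.2 + 99 = 318.0 m².
Weighted sum Σ Sα = 120.351.
ᾱ = A/S = 0.38.

0.38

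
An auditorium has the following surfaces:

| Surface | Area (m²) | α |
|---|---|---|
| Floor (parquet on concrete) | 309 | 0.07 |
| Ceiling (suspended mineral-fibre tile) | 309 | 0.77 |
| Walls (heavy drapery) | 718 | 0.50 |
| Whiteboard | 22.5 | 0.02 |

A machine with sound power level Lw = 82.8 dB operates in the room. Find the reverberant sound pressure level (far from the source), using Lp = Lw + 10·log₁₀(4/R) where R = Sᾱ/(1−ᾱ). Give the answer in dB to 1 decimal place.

A = 619.010 sabins; S = 1358.5 m².
ᾱ = 619.010/1358.5 = 0.4557; R = Sᾱ/(1−ᾱ) = 619.010/(1−0.4557) = 1137.259 m².
Lp = 82.8 + 10·log₁₀(4/1137.259) = 82.8 + (-24.54) = 58.3 dB.

58.3 dB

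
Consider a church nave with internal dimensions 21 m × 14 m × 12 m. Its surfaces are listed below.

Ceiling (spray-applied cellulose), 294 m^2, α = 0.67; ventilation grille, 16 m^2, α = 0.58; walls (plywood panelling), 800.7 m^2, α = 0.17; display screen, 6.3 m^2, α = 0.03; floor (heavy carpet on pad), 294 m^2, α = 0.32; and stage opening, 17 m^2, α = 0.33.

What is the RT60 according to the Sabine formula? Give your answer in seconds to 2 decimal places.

Summing Sᵢαᵢ: 196.980 + 9.280 + 136.119 + 0.189 + 94.080 + 5.610 → A = 442.258 sabins.
V = 21·14·12 = 3528 m³.
Sabine: RT60 = 0.161 × 3528 / 442.258 = 1.28 s.

1.28 sec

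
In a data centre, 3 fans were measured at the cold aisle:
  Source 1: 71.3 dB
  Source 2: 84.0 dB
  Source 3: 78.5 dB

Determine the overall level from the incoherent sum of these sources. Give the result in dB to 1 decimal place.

Σ 10^(Lᵢ/10) = 3.355e+08.
Combined level = 10 log₁₀(3.355e+08) = 85.3 dB.

85.3 dB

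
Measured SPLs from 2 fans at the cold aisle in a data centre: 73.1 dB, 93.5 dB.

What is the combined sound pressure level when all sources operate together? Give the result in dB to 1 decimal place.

Σ 10^(Lᵢ/10) = 2.259e+09.
Back to dB: 10·log₁₀ Σ = 93.5 dB.

93.5 dB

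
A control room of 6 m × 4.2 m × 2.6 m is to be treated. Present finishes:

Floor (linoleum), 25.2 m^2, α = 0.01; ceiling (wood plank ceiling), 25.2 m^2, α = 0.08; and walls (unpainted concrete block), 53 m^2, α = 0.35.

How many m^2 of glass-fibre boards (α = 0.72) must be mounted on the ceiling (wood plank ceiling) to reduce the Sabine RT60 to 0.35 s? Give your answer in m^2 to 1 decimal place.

14.6

A₁ = Σ Sᵢαᵢ = 25.2·0.01 + 25.2·0.08 + 53·0.35 = 20.818 sabins.
V = 65.52 m³. Target absorption A₂ = 0.161 × 65.52 / 0.35 = 30.139 sabins.
Absorption to add: 30.139 − 20.818 = 9.321 sabins.
Each m^2 of panel replacing the ceiling (wood plank ceiling) adds (0.72 − 0.08) = 0.64 sabins.
Panel area = 9.321 / 0.64 = 14.6 m^2.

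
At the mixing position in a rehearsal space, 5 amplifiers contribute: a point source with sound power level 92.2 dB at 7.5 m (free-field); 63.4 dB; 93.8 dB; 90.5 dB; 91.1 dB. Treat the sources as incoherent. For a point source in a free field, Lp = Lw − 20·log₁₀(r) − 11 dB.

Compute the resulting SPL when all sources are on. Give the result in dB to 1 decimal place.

Source at 7.5 m: Lp = 92.2 − 20·log₁₀(7.5) − 11 = 63.7 dB.
Converting to relative power and adding: 10^(63.7/10) + 10^(63.4/10) + 10^(93.8/10) + 10^(90.5/10) + 10^(91.1/10) = 4.814e+09.
Combined level = 10 log₁₀(4.814e+09) = 96.8 dB.

96.8 dB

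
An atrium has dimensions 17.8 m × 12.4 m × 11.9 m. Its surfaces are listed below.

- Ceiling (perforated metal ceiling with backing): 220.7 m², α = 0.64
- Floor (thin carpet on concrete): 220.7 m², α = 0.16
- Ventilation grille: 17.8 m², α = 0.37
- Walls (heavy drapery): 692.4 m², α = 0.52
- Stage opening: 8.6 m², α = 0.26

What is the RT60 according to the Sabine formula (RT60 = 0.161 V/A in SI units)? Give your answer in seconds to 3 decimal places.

0.775 seconds

Equivalent absorption area: A = 220.7×0.64 + 220.7×0.16 + 17.8×0.37 + 692.4×0.52 + 8.6×0.26 = 545.430 m².
Room volume: 2626.568 m³.
Sabine: RT60 = 0.161 × 2626.568 / 545.430 = 0.775 s.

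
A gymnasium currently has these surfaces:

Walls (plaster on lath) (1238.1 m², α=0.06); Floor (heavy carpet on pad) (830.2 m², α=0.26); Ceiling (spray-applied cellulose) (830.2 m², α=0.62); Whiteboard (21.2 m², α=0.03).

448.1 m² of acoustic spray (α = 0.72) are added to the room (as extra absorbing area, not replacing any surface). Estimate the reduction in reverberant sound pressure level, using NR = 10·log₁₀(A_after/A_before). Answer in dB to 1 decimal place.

Summing Sᵢαᵢ: 74.286 + 215.852 + 514.724 + 0.636 → A_before = 805.498 sabins.
Added absorption = 448.1 × 0.72 = 322.632 sabins.
A_after = 805.498 + 322.632 = 1128.130 sabins.
NR = 10·log₁₀(1128.130/805.498) = 1.5 dB.

1.5 dB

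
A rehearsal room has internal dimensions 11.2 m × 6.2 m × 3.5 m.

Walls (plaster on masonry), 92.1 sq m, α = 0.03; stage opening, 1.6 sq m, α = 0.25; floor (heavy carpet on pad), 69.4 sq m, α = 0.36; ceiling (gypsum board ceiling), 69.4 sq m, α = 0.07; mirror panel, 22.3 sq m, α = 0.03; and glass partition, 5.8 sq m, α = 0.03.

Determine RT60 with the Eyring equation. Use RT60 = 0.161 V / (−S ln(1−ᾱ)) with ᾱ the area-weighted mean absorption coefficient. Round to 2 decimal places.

Total surface area S = 92.1 + 1.6 + 69.4 + 69.4 + 22.3 + 5.8 = 260.6 sq m.
Σ(Sᵢαᵢ) = 92.1·0.03 + 1.6·0.25 + 69.4·0.36 + 69.4·0.07 + 22.3·0.03 + 5.8·0.03 = 33.848.
Mean coefficient ᾱ = A/S = 0.1299.
Eyring denominator: −S ln(1−ᾱ) = 36.262.
V = 11.2 × 6.2 × 3.5 = 243.04 m³.
RT60 = 0.161 × 243.04 / 36.262 = 1.08 s.

1.08 s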